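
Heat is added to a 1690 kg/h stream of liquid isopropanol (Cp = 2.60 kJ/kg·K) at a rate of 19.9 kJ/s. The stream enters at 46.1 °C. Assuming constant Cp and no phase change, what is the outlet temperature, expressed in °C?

Q = 19.9 kJ/s = 71640 kJ/h
ΔT = Q/(ṁ·Cp) = 71640/(1690×2.60) = 16.304 K
T_out = 46.1 + 16.304 = 62.404 °C

T_out = 62.4 °C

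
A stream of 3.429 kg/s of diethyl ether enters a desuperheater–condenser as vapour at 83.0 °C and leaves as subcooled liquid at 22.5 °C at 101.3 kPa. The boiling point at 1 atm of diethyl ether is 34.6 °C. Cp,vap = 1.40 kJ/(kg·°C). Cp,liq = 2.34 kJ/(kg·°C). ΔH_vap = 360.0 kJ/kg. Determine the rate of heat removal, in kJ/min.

vapour 83.0→34.6 °C: -67.76 kJ/kg
condensation at 34.6 °C: -360 kJ/kg
liquid 34.6→22.5 °C: -28.314 kJ/kg
Δh = -67.76 + -360 + -28.314 = -456.07 kJ/kg
Q = ṁ·Δh = 3.429 kg/s × -456.07 kJ/kg = -1563.9 kJ/s
|Q| = 1563.9 kW = 93833 kJ/min

Q_c = 93800 kJ/min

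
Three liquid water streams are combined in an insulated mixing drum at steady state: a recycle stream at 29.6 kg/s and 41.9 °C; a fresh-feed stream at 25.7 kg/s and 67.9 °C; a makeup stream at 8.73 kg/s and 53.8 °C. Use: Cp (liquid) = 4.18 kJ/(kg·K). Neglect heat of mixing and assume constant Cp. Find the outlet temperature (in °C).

T_out = 54.0 °C

Adiabatic, steady state ⇒ Σ ṁᵢCp,ᵢ(T_out − Tᵢ) = 0
T_out = Σ ṁᵢCp,ᵢTᵢ / Σ ṁᵢCp,ᵢ
      = 14442 / 267.65 = 53.958 °C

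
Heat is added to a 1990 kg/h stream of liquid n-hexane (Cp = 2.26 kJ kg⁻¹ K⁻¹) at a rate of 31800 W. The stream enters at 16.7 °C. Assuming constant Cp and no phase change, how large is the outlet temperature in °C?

Q = 31800 W = 114480 kJ/h
ΔT = Q/(ṁ·Cp) = 114480/(1990×2.26) = 25.455 K
T_out = 16.7 + 25.455 = 42.155 °C

T_out = 42.2 °C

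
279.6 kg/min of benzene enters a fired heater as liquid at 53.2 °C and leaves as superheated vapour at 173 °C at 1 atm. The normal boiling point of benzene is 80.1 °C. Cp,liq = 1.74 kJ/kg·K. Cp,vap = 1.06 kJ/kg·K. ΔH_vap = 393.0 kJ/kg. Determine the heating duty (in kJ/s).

Q = 2510 kJ/s

liquid 53.2→80.1 °C: 46.806 kJ/kg
vaporisation at 80.1 °C: 393 kJ/kg
vapour 80.1→173 °C: 98.474 kJ/kg
Δh = 46.806 + 393 + 98.474 = 538.28 kJ/kg
Q = ṁ·Δh = 279.6 kg/min × 538.28 kJ/kg = 150500 kJ/min
|Q| = 2508.4 kW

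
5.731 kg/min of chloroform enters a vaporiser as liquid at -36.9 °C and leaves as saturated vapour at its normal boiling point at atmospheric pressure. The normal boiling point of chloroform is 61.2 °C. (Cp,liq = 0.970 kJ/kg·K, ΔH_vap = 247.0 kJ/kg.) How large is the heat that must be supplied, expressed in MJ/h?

liquid -36.9→61.2 °C: 95.157 kJ/kg
vaporisation at 61.2 °C: 247 kJ/kg
Δh = 95.157 + 247 = 342.16 kJ/kg
Q = ṁ·Δh = 5.731 kg/min × 342.16 kJ/kg = 1960.9 kJ/min
|Q| = 32.682 kW = 117.65 MJ/h

Q = 118 MJ/h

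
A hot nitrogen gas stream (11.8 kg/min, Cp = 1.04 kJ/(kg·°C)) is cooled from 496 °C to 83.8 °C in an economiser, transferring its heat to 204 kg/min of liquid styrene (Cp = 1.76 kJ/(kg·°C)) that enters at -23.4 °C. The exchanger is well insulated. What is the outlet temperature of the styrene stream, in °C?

T_c,out = -9.31 °C

Heat released by hot stream: Q = 11.8 × 1.04 × (496 − 83.8) = 5058.5 kJ/min
Energy balance on cold side (adiabatic exchanger): Q = ṁ_c·Cp_c·(T_c,out − T_c,in)
T_c,out = -23.4 + 5058.5/(204 × 1.76) = -9.311 °C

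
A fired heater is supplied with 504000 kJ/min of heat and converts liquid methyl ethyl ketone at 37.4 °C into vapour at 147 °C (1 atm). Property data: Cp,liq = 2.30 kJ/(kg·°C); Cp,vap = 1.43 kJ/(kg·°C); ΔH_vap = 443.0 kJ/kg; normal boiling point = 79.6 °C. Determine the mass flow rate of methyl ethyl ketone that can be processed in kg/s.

Δh = 2.30×(79.6−37.4) + 443.0 + 1.43×(147−79.6) = 636.44 kJ/kg
Q = 504000 kJ/min = 8400 kJ/s = 8400 kJ/s
ṁ = Q/Δh = 8400 / 636.44 = 13.198 kg/s

ṁ = 13.2 kg/s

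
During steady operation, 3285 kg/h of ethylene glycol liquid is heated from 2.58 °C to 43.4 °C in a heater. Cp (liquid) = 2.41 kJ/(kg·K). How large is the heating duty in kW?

Q = ṁ·Cp·ΔT = 3285 × 2.41 × (43.4 − 2.58) = 323170 kJ/h
Converting: 323170 / 3600 s = 89.768 kW

Q = 89.8 kW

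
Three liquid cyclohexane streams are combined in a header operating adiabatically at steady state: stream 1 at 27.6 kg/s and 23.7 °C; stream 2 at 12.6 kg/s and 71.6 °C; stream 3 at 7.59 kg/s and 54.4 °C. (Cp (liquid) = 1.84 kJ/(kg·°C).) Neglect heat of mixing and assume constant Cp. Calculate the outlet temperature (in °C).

No heat crosses the boundary, so H_out = H_in.
Σ ṁᵢCp,ᵢTᵢ = 27.6×1.84×23.7 + 12.6×1.84×71.6 + 7.59×1.84×54.4 = 3623.3
Σ ṁᵢCp,ᵢ = 27.6×1.84 + 12.6×1.84 + 7.59×1.84 = 87.934
T_out = 3623.3 / 87.934 = 41.205 °C

T_out = 41.2 °C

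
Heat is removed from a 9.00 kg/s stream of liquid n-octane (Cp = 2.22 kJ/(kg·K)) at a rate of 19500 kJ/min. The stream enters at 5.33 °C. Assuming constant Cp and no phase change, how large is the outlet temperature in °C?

T_out = -10.9 °C

Q = 19500 kJ/min = 325 kJ/s
ΔT = Q/(ṁ·Cp) = 325/(9.00×2.22) = 16.266 K
T_out = 5.33 − 16.266 = -10.936 °C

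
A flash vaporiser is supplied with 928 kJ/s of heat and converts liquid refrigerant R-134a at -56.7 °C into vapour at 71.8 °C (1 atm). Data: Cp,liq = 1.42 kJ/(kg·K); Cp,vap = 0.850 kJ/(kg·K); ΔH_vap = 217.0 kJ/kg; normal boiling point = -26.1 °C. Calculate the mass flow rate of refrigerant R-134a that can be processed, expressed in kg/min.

Δh = 1.42×(-26.1−-56.7) + 217.0 + 0.850×(71.8−-26.1) = 343.67 kJ/kg
Q = 928 kJ/s = 928 kJ/s = 55680 kJ/min
ṁ = Q/Δh = 55680 / 343.67 = 162.02 kg/min

ṁ = 162 kg/min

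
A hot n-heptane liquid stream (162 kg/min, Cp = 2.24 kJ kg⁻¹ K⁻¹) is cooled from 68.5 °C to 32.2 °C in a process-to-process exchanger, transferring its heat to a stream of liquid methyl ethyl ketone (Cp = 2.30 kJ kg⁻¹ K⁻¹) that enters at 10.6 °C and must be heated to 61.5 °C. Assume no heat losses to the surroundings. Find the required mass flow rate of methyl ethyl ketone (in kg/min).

Heat released by hot stream: Q = 162 × 2.24 × (68.5 − 32.2) = 13173 kJ/min
Energy balance on cold side (adiabatic exchanger): Q = ṁ_c·Cp_c·(T_c,out − T_c,in)
ṁ_c = 13173 / [2.30 × (61.5 − 10.6)] = 112.52 kg/min

ṁ_c = 113 kg/min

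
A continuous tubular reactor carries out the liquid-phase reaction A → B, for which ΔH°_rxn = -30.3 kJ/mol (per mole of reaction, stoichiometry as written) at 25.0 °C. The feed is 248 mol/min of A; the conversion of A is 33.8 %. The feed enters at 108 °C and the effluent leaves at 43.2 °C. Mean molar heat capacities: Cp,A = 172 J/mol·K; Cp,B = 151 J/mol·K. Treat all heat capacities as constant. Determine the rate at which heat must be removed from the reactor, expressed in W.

Q_out = 88900 W

Extent of reaction ξ = 0.338 × 248 = 83.824 mol/min
Reaction term: ξ·ΔH°_rxn = 83.824 × -30.3 = -2539.9 kJ/min
Sensible, feed 108→25 °C: -3540.4 kJ/min
Outlet flows (mol/min): A 164.18, B 83.824
Sensible, products 25→43.2 °C: 744.3 kJ/min
Q = ΔH = -5336 kJ/min = -88.934 kW
Heat removed = 88934 W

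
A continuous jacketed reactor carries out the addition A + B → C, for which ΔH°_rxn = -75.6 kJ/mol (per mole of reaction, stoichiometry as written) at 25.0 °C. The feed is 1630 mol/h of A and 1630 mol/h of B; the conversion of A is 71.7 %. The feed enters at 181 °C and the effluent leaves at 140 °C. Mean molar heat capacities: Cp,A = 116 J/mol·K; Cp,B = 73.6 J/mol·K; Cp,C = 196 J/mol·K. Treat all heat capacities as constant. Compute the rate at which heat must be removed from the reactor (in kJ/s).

Extent of reaction ξ = 0.717 × 1630 = 1168.7 mol/h
Reaction term: ξ·ΔH°_rxn = 1168.7 × -75.6 = -88354 kJ/h
Sensible, feed 181→25 °C: -48211 kJ/h
Outlet flows (mol/h): A 461.29, B 461.29, C 1168.7
Sensible, products 25→140 °C: 36401 kJ/h
Q = ΔH = -100170 kJ/h = -27.824 kW
Heat removed = 27.824 kJ/s

Q_out = 27.8 kJ/s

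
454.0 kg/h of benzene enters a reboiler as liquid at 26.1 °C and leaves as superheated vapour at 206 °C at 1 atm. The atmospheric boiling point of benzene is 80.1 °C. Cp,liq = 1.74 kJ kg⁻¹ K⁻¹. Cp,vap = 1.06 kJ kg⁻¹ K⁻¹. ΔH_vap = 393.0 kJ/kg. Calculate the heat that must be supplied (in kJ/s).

liquid 26.1→80.1 °C: 93.96 kJ/kg
vaporisation at 80.1 °C: 393 kJ/kg
vapour 80.1→206 °C: 133.45 kJ/kg
Δh = 93.96 + 393 + 133.45 = 620.41 kJ/kg
Q = ṁ·Δh = 454.0 kg/h × 620.41 kJ/kg = 281670 kJ/h
|Q| = 78.241 kW

Q = 78.2 kJ/s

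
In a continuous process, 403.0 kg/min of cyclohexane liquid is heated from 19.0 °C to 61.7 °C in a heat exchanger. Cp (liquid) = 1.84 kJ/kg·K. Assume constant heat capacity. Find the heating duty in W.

Q = 528000 W

Q = ṁ·Cp·ΔT = 403.0 × 1.84 × (61.7 − 19.0) = 31663 kJ/min
Converting: 31663 / 60 s = 527.72 kW
Heating duty = 527720 W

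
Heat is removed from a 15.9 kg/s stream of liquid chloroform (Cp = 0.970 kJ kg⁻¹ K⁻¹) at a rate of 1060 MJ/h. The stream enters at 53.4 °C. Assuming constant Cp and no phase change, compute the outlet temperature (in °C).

T_out = 34.3 °C

Q = 1060 MJ/h = 294.44 kJ/s
ΔT = Q/(ṁ·Cp) = 294.44/(15.9×0.970) = 19.091 K
T_out = 53.4 − 19.091 = 34.309 °C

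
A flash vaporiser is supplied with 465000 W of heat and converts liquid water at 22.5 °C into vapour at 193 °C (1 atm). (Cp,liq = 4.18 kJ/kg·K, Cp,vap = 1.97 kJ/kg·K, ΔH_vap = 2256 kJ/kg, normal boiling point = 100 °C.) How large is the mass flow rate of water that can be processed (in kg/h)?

Δh = 4.18×(100−22.5) + 2256 + 1.97×(193−100) = 2763.2 kJ/kg
Q = 465000 W = 465 kJ/s = 1.674e+06 kJ/h
ṁ = Q/Δh = 1.674e+06 / 2763.2 = 605.83 kg/h

ṁ = 606 kg/h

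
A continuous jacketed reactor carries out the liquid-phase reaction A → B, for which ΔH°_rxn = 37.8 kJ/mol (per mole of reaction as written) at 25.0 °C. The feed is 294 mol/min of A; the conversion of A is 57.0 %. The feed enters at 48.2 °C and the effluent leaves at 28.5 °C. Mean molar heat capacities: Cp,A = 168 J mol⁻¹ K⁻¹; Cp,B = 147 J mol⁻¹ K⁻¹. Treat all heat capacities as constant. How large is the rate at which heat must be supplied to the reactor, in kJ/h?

Q_in = 321000 kJ/h

Extent of reaction ξ = 0.570 × 294 = 167.58 mol/min
Reaction term: ξ·ΔH°_rxn = 167.58 × 37.8 = 6334.5 kJ/min
Sensible, feed 48.2→25 °C: -1145.9 kJ/min
Outlet flows (mol/min): A 126.42, B 167.58
Sensible, products 25→28.5 °C: 160.55 kJ/min
Q = ΔH = 5349.2 kJ/min = 89.153 kW
Heat supplied = 320950 kJ/h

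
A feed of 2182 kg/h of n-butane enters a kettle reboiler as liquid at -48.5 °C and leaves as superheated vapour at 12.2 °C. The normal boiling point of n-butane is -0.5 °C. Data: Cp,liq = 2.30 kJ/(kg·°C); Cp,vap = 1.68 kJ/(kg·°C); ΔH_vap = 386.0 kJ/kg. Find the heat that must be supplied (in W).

liquid -48.5→-0.5 °C: 110.4 kJ/kg
vaporisation at -0.5 °C: 386 kJ/kg
vapour -0.5→12.2 °C: 21.336 kJ/kg
Δh = 110.4 + 386 + 21.336 = 517.74 kJ/kg
Q = ṁ·Δh = 2182 kg/h × 517.74 kJ/kg = 1.1297e+06 kJ/h
|Q| = 313.81 kW = 313810 W

Q = 314000 W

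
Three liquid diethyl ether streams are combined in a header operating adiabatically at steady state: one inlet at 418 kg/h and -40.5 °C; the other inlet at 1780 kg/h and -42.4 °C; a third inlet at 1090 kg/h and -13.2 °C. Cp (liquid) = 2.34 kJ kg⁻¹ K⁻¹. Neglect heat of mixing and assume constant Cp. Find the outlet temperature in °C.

No heat crosses the boundary, so H_out = H_in.
T_out = Σ ṁᵢCp,ᵢTᵢ / Σ ṁᵢCp,ᵢ
      = -249890 / 7693.9 = -32.478 °C

T_out = -32.5 °C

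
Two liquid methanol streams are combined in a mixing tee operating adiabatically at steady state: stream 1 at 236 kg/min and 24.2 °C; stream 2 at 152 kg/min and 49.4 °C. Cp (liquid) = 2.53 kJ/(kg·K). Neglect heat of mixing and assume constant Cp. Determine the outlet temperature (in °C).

Energy balance with Q = 0: Σ ṁᵢCp,ᵢ(T_out − Tᵢ) = 0
Σ ṁᵢCp,ᵢTᵢ = 236×2.53×24.2 + 152×2.53×49.4 = 33447
Σ ṁᵢCp,ᵢ = 236×2.53 + 152×2.53 = 981.64
T_out = 33447 / 981.64 = 34.072 °C

T_out = 34.1 °C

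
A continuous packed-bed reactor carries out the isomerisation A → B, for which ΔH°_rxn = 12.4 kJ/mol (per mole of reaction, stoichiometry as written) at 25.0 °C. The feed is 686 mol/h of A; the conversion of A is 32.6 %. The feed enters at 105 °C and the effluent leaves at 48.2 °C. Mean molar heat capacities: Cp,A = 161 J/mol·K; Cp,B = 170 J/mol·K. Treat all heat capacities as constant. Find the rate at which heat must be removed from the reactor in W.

Extent of reaction ξ = 0.326 × 686 = 223.64 mol/h
Reaction term: ξ·ΔH°_rxn = 223.64 × 12.4 = 2773.1 kJ/h
Sensible, feed 105→25 °C: -8835.7 kJ/h
Outlet flows (mol/h): A 462.36, B 223.64
Sensible, products 25→48.2 °C: 2609 kJ/h
Q = ΔH = -3453.6 kJ/h = -0.95932 kW
Heat removed = 959.32 W

Q_out = 959 W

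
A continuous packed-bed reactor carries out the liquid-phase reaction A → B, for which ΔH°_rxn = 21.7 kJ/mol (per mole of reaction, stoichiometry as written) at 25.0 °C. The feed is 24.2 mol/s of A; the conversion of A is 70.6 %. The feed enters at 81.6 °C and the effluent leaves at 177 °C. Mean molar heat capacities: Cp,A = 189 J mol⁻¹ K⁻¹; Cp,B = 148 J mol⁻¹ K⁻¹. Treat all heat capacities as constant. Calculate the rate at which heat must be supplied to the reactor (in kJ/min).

Q_in = 42000 kJ/min

Extent of reaction ξ = 0.706 × 24.2 = 17.085 mol/s
Reaction term: ξ·ΔH°_rxn = 17.085 × 21.7 = 370.75 kJ/s
Sensible, feed 81.6→25 °C: -258.88 kJ/s
Outlet flows (mol/s): A 7.1148, B 17.085
Sensible, products 25→177 °C: 588.74 kJ/s
Q = ΔH = 700.61 kJ/s = 700.61 kW
Heat supplied = 42037 kJ/min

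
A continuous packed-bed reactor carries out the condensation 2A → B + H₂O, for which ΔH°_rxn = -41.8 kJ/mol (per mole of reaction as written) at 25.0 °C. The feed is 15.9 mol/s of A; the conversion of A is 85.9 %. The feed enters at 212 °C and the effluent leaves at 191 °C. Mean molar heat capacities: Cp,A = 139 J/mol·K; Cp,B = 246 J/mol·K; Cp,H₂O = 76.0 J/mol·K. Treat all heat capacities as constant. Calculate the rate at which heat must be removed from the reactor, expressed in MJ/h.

Extent of reaction ξ = 0.859 × 15.9 / 2 = 6.829 mol/s
Reaction term: ξ·ΔH°_rxn = 6.829 × -41.8 = -285.45 kJ/s
Sensible, feed 212→25 °C: -413.29 kJ/s
Outlet flows (mol/s): A 2.2419, B 6.829, H₂O 6.829
Sensible, products 25→191 °C: 416.76 kJ/s
Q = ΔH = -281.99 kJ/s = -281.99 kW
Heat removed = 1015.2 MJ/h

Q_out = 1020 MJ/h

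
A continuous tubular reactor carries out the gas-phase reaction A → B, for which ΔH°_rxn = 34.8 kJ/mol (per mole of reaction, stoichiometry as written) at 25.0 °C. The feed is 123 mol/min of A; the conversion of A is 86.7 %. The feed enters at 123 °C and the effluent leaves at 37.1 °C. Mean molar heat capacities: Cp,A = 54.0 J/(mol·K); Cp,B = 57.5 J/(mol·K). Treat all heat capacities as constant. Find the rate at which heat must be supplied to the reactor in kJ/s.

Q_in = 52.4 kJ/s

Extent of reaction ξ = 0.867 × 123 = 106.64 mol/min
Reaction term: ξ·ΔH°_rxn = 106.64 × 34.8 = 3711.1 kJ/min
Sensible, feed 123→25 °C: -650.92 kJ/min
Outlet flows (mol/min): A 16.359, B 106.64
Sensible, products 25→37.1 °C: 84.884 kJ/min
Q = ΔH = 3145.1 kJ/min = 52.418 kW
Heat supplied = 52.418 kJ/s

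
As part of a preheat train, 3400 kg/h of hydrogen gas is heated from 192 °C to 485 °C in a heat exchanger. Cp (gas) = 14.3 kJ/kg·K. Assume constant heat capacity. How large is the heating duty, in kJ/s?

Q = ṁ·Cp·ΔT = 3400 × 14.3 × (485 − 192) = 1.4246e+07 kJ/h
Converting: 1.4246e+07 / 3600 s = 3957.1 kW

Q = 3960 kJ/s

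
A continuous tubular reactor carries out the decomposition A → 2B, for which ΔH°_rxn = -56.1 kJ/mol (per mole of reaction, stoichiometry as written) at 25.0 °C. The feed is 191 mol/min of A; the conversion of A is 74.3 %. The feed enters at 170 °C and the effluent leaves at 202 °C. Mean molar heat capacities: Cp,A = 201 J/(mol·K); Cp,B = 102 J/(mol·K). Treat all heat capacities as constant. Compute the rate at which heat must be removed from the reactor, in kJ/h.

Q_out = 399000 kJ/h

Extent of reaction ξ = 0.743 × 191 = 141.91 mol/min
Reaction term: ξ·ΔH°_rxn = 141.91 × -56.1 = -7961.3 kJ/min
Sensible, feed 170→25 °C: -5566.7 kJ/min
Outlet flows (mol/min): A 49.087, B 283.83
Sensible, products 25→202 °C: 6870.6 kJ/min
Q = ΔH = -6657.5 kJ/min = -110.96 kW
Heat removed = 399450 kJ/h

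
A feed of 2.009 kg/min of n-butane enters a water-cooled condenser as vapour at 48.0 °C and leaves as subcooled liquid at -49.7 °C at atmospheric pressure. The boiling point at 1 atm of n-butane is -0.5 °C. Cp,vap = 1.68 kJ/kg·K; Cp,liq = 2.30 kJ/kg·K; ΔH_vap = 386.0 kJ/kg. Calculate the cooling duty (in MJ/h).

vapour 48.0→-0.5 °C: -81.48 kJ/kg
condensation at -0.5 °C: -386 kJ/kg
liquid -0.5→-49.7 °C: -113.16 kJ/kg
Δh = -81.48 + -386 + -113.16 = -580.64 kJ/kg
Q = ṁ·Δh = 2.009 kg/min × -580.64 kJ/kg = -1166.5 kJ/min
|Q| = 19.442 kW = 69.99 MJ/h

Q_c = 70.0 MJ/h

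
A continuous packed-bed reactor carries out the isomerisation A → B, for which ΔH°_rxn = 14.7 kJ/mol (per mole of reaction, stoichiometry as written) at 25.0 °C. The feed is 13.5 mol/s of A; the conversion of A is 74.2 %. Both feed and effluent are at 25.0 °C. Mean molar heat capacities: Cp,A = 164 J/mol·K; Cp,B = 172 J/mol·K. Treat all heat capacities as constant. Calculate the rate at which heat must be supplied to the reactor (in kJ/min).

Q_in = 8830 kJ/min

Extent of reaction ξ = 0.742 × 13.5 = 10.017 mol/s
Reaction term: ξ·ΔH°_rxn = 10.017 × 14.7 = 147.25 kJ/s
Q = ΔH = 147.25 kJ/s = 147.25 kW
Heat supplied = 8835 kJ/min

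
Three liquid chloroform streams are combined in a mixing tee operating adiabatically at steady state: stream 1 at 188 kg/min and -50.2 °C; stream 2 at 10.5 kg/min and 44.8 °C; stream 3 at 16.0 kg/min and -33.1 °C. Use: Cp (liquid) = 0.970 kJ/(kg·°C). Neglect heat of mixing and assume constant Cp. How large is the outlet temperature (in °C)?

Adiabatic, steady state ⇒ Σ ṁᵢCp,ᵢ(T_out − Tᵢ) = 0
T_out = Σ ṁᵢCp,ᵢTᵢ / Σ ṁᵢCp,ᵢ
      = -9211.9 / 208.06 = -44.274 °C

T_out = -44.3 °C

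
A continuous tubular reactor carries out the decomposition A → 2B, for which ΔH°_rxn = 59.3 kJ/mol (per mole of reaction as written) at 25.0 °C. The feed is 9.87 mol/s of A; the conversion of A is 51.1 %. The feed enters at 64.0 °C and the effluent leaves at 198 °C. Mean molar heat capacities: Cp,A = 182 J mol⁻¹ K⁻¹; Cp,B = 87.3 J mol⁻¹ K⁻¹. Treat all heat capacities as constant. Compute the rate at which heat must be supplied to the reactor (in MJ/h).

Q_in = 1920 MJ/h

Extent of reaction ξ = 0.511 × 9.87 = 5.0436 mol/s
Reaction term: ξ·ΔH°_rxn = 5.0436 × 59.3 = 299.08 kJ/s
Sensible, feed 64.0→25 °C: -70.057 kJ/s
Outlet flows (mol/s): A 4.8264, B 10.087
Sensible, products 25→198 °C: 304.31 kJ/s
Q = ΔH = 533.34 kJ/s = 533.34 kW
Heat supplied = 1920 MJ/h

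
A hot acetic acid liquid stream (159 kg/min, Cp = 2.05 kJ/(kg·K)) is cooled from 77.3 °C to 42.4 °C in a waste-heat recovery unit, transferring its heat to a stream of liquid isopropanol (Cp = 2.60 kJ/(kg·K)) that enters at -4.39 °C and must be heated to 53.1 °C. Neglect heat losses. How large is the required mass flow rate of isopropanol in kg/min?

Heat released by hot stream: Q = 159 × 2.05 × (77.3 − 42.4) = 11376 kJ/min
Energy balance on cold side (adiabatic exchanger): Q = ṁ_c·Cp_c·(T_c,out − T_c,in)
ṁ_c = 11376 / [2.60 × (53.1 − -4.39)] = 76.105 kg/min

ṁ_c = 76.1 kg/min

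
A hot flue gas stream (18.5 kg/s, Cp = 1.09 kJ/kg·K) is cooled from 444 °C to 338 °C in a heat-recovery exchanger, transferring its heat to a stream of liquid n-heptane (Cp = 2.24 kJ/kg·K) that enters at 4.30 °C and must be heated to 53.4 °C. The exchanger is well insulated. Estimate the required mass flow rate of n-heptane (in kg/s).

Heat released by hot stream: Q = 18.5 × 1.09 × (444 − 338) = 2137.5 kJ/s
Energy balance on cold side (adiabatic exchanger): Q = ṁ_c·Cp_c·(T_c,out − T_c,in)
ṁ_c = 2137.5 / [2.24 × (53.4 − 4.30)] = 19.435 kg/s

ṁ_c = 19.4 kg/s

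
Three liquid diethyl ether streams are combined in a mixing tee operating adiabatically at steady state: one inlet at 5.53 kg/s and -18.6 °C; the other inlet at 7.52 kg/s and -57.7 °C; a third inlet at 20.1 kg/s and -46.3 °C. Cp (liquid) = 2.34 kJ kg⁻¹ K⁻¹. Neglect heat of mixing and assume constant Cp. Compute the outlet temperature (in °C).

No heat crosses the boundary, so H_out = H_in.
T_out = Σ ṁᵢCp,ᵢTᵢ / Σ ṁᵢCp,ᵢ
      = -3433.7 / 77.571 = -44.265 °C

T_out = -44.3 °C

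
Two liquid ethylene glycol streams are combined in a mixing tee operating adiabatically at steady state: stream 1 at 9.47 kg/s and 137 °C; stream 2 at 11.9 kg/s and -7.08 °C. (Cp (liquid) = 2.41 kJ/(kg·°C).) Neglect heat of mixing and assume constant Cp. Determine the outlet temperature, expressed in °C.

Energy balance with Q = 0: Σ ṁᵢCp,ᵢ(T_out − Tᵢ) = 0
Σ ṁᵢCp,ᵢTᵢ = 9.47×2.41×137 + 11.9×2.41×-7.08 = 2923.7
Σ ṁᵢCp,ᵢ = 9.47×2.41 + 11.9×2.41 = 51.502
T_out = 2923.7 / 51.502 = 56.768 °C

T_out = 56.8 °C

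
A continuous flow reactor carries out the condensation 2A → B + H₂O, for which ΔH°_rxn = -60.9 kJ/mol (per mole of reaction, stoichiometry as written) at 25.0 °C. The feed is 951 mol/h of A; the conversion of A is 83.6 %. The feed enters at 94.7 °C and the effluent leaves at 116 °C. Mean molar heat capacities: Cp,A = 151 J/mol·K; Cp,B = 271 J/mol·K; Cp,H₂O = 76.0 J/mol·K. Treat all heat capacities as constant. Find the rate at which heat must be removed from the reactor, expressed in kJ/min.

Extent of reaction ξ = 0.836 × 951 / 2 = 397.52 mol/h
Reaction term: ξ·ΔH°_rxn = 397.52 × -60.9 = -24209 kJ/h
Sensible, feed 94.7→25 °C: -10009 kJ/h
Outlet flows (mol/h): A 155.96, B 397.52, H₂O 397.52
Sensible, products 25→116 °C: 14696 kJ/h
Q = ΔH = -19522 kJ/h = -5.4229 kW
Heat removed = 325.37 kJ/min

Q_out = 325 kJ/min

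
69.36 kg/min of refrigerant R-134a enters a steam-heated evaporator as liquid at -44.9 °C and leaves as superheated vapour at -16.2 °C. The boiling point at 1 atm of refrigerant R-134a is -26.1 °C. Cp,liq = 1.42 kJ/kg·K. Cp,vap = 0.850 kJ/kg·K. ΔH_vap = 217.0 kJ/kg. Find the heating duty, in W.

liquid -44.9→-26.1 °C: 26.696 kJ/kg
vaporisation at -26.1 °C: 217 kJ/kg
vapour -26.1→-16.2 °C: 8.415 kJ/kg
Δh = 26.696 + 217 + 8.415 = 252.11 kJ/kg
Q = ṁ·Δh = 69.36 kg/min × 252.11 kJ/kg = 17486 kJ/min
|Q| = 291.44 kW = 291440 W

Q = 291000 W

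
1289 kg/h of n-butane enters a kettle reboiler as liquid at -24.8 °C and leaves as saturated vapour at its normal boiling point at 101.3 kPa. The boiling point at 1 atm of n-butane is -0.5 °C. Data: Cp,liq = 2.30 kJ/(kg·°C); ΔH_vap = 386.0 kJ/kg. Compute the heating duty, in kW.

liquid -24.8→-0.5 °C: 55.89 kJ/kg
vaporisation at -0.5 °C: 386 kJ/kg
Δh = 55.89 + 386 = 441.89 kJ/kg
Q = ṁ·Δh = 1289 kg/h × 441.89 kJ/kg = 569600 kJ/h
|Q| = 158.22 kW

Q = 158 kW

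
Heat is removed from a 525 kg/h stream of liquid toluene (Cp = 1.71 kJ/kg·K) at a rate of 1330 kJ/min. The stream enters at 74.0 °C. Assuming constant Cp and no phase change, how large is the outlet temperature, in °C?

Q = 1330 kJ/min = 79800 kJ/h
ΔT = Q/(ṁ·Cp) = 79800/(525×1.71) = 88.889 K
T_out = 74.0 − 88.889 = -14.889 °C

T_out = -14.9 °C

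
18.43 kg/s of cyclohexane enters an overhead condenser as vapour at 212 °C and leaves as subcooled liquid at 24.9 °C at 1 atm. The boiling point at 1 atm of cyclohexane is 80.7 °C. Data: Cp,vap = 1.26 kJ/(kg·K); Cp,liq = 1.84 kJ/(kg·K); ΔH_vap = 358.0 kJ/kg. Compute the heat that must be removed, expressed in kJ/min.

vapour 212→80.7 °C: -165.44 kJ/kg
condensation at 80.7 °C: -358 kJ/kg
liquid 80.7→24.9 °C: -102.67 kJ/kg
Δh = -165.44 + -358 + -102.67 = -626.11 kJ/kg
Q = ṁ·Δh = 18.43 kg/s × -626.11 kJ/kg = -11539 kJ/s
|Q| = 11539 kW = 692350 kJ/min

Q_c = 692000 kJ/min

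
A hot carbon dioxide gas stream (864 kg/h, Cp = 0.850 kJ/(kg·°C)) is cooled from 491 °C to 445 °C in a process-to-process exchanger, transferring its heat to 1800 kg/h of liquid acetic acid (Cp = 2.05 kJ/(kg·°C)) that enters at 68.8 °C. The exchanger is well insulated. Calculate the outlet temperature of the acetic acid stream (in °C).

T_c,out = 78.0 °C

Heat released by hot stream: Q = 864 × 0.850 × (491 − 445) = 33782 kJ/h
Energy balance on cold side (adiabatic exchanger): Q = ṁ_c·Cp_c·(T_c,out − T_c,in)
T_c,out = 68.8 + 33782/(1800 × 2.05) = 77.955 °C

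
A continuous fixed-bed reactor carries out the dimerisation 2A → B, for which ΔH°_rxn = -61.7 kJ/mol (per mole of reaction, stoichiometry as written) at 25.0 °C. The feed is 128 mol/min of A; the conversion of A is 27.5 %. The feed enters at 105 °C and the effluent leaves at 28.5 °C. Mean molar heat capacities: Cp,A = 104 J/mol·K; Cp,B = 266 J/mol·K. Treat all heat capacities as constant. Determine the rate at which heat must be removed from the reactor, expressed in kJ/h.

Q_out = 126000 kJ/h

Extent of reaction ξ = 0.275 × 128 / 2 = 17.6 mol/min
Reaction term: ξ·ΔH°_rxn = 17.6 × -61.7 = -1085.9 kJ/min
Sensible, feed 105→25 °C: -1065 kJ/min
Outlet flows (mol/min): A 92.8, B 17.6
Sensible, products 25→28.5 °C: 50.165 kJ/min
Q = ΔH = -2100.7 kJ/min = -35.012 kW
Heat removed = 126040 kJ/h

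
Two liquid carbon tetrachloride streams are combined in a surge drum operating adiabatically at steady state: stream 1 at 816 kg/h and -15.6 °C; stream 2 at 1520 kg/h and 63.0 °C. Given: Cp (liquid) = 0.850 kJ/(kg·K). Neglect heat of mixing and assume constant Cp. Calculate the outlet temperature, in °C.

No heat crosses the boundary, so H_out = H_in.
Σ ṁᵢCp,ᵢTᵢ = 816×0.850×-15.6 + 1520×0.850×63.0 = 70576
Σ ṁᵢCp,ᵢ = 816×0.850 + 1520×0.850 = 1985.6
T_out = 70576 / 1985.6 = 35.544 °C

T_out = 35.5 °C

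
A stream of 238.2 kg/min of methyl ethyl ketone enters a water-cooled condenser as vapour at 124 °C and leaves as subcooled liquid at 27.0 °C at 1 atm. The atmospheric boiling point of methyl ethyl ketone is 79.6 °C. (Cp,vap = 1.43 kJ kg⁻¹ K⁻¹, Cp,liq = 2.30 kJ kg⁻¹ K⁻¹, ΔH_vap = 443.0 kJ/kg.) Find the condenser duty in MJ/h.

Q_c = 8970 MJ/h

vapour 124→79.6 °C: -63.492 kJ/kg
condensation at 79.6 °C: -443 kJ/kg
liquid 79.6→27.0 °C: -120.98 kJ/kg
Δh = -63.492 + -443 + -120.98 = -627.47 kJ/kg
Q = ṁ·Δh = 238.2 kg/min × -627.47 kJ/kg = -149460 kJ/min
|Q| = 2491.1 kW = 8967.8 MJ/h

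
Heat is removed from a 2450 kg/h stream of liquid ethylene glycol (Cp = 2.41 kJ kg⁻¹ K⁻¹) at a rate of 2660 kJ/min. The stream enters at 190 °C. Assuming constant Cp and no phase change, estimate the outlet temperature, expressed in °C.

Q = 2660 kJ/min = 159600 kJ/h
ΔT = Q/(ṁ·Cp) = 159600/(2450×2.41) = 27.03 K
T_out = 190 − 27.03 = 162.97 °C

T_out = 163 °C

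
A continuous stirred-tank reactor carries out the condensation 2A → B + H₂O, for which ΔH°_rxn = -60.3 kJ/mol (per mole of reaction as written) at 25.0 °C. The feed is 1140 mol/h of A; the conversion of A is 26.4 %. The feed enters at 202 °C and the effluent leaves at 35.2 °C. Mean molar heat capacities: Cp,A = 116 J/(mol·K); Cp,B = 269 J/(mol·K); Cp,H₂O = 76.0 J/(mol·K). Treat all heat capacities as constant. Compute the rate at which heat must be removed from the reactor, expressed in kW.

Extent of reaction ξ = 0.264 × 1140 / 2 = 150.48 mol/h
Reaction term: ξ·ΔH°_rxn = 150.48 × -60.3 = -9073.9 kJ/h
Sensible, feed 202→25 °C: -23406 kJ/h
Outlet flows (mol/h): A 839.04, B 150.48, H₂O 150.48
Sensible, products 25→35.2 °C: 1522.3 kJ/h
Q = ΔH = -30958 kJ/h = -8.5995 kW
Heat removed = 8.5995 kW

Q_out = 8.60 kW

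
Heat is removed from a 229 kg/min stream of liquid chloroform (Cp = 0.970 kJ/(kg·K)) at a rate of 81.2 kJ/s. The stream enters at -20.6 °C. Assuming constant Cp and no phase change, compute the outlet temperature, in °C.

Q = 81.2 kJ/s = 4872 kJ/min
ΔT = Q/(ṁ·Cp) = 4872/(229×0.970) = 21.933 K
T_out = -20.6 − 21.933 = -42.533 °C

T_out = -42.5 °C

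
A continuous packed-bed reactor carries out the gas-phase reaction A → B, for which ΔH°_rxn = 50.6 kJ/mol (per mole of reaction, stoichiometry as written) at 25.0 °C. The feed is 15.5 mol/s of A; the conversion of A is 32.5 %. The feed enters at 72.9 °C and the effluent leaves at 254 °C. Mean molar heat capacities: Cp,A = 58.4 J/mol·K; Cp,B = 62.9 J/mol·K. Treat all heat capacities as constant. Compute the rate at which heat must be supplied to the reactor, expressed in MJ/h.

Extent of reaction ξ = 0.325 × 15.5 = 5.0375 mol/s
Reaction term: ξ·ΔH°_rxn = 5.0375 × 50.6 = 254.9 kJ/s
Sensible, feed 72.9→25 °C: -43.359 kJ/s
Outlet flows (mol/s): A 10.462, B 5.0375
Sensible, products 25→254 °C: 212.48 kJ/s
Q = ΔH = 424.02 kJ/s = 424.02 kW
Heat supplied = 1526.5 MJ/h

Q_in = 1530 MJ/h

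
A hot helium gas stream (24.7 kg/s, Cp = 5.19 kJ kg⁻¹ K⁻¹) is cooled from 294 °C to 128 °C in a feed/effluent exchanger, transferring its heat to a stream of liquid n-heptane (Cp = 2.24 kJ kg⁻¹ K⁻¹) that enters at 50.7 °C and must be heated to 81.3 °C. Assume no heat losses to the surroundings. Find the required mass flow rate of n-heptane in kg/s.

Heat released by hot stream: Q = 24.7 × 5.19 × (294 − 128) = 21280 kJ/s
Energy balance on cold side (adiabatic exchanger): Q = ṁ_c·Cp_c·(T_c,out − T_c,in)
ṁ_c = 21280 / [2.24 × (81.3 − 50.7)] = 310.46 kg/s

ṁ_c = 310 kg/s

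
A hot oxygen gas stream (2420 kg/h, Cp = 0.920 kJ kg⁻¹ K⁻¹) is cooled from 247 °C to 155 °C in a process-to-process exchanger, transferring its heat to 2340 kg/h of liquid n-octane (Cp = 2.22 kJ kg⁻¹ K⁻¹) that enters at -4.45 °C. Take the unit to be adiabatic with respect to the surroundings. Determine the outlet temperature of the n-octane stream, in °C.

T_c,out = 35.0 °C

Heat released by hot stream: Q = 2420 × 0.920 × (247 − 155) = 204830 kJ/h
Energy balance on cold side (adiabatic exchanger): Q = ṁ_c·Cp_c·(T_c,out − T_c,in)
T_c,out = -4.45 + 204830/(2340 × 2.22) = 34.98 °C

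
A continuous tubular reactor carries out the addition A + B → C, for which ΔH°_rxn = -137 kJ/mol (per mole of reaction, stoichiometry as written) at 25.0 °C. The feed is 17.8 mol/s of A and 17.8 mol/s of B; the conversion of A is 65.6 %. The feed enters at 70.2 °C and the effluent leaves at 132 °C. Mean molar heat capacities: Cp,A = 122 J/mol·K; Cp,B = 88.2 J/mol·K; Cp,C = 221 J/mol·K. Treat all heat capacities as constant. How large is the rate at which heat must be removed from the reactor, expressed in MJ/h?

Q_out = 4880 MJ/h

Extent of reaction ξ = 0.656 × 17.8 = 11.677 mol/s
Reaction term: ξ·ΔH°_rxn = 11.677 × -137 = -1599.7 kJ/s
Sensible, feed 70.2→25 °C: -169.12 kJ/s
Outlet flows (mol/s): A 6.1232, B 6.1232, C 11.677
Sensible, products 25→132 °C: 413.84 kJ/s
Q = ΔH = -1355 kJ/s = -1355 kW
Heat removed = 4878 MJ/h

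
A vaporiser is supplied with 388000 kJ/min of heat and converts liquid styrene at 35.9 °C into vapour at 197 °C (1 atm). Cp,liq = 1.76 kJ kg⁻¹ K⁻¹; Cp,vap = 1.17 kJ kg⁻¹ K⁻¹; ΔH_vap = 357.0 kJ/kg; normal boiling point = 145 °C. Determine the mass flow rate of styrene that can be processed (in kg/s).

Δh = 1.76×(145−35.9) + 357.0 + 1.17×(197−145) = 609.86 kJ/kg
Q = 388000 kJ/min = 6466.7 kJ/s = 6466.7 kJ/s
ṁ = Q/Δh = 6466.7 / 609.86 = 10.604 kg/s

ṁ = 10.6 kg/s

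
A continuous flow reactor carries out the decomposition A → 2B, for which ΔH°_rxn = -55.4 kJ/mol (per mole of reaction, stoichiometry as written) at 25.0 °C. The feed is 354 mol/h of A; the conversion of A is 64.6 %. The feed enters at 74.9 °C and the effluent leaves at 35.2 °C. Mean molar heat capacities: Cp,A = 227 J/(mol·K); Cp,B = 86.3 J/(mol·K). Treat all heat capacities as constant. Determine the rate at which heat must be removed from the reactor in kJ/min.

Q_out = 266 kJ/min

Extent of reaction ξ = 0.646 × 354 = 228.68 mol/h
Reaction term: ξ·ΔH°_rxn = 228.68 × -55.4 = -12669 kJ/h
Sensible, feed 74.9→25 °C: -4009.9 kJ/h
Outlet flows (mol/h): A 125.32, B 457.37
Sensible, products 25→35.2 °C: 692.76 kJ/h
Q = ΔH = -15986 kJ/h = -4.4406 kW
Heat removed = 266.44 kJ/min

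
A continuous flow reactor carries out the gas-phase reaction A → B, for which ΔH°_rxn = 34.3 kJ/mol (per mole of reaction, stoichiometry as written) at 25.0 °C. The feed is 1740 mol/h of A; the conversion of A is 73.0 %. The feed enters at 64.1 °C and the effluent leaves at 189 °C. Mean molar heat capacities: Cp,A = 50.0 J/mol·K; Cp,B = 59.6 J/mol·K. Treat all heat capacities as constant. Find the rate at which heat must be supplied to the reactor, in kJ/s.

Extent of reaction ξ = 0.730 × 1740 = 1270.2 mol/h
Reaction term: ξ·ΔH°_rxn = 1270.2 × 34.3 = 43568 kJ/h
Sensible, feed 64.1→25 °C: -3401.7 kJ/h
Outlet flows (mol/h): A 469.8, B 1270.2
Sensible, products 25→189 °C: 16268 kJ/h
Q = ΔH = 56434 kJ/h = 15.676 kW
Heat supplied = 15.676 kJ/s

Q_in = 15.7 kJ/s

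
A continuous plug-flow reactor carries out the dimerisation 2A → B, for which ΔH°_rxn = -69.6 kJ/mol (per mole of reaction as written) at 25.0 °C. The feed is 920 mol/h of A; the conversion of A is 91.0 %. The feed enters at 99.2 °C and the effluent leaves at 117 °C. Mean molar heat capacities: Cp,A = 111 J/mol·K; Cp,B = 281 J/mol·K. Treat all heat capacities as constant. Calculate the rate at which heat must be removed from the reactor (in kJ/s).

Extent of reaction ξ = 0.910 × 920 / 2 = 418.6 mol/h
Reaction term: ξ·ΔH°_rxn = 418.6 × -69.6 = -29135 kJ/h
Sensible, feed 99.2→25 °C: -7577.3 kJ/h
Outlet flows (mol/h): A 82.8, B 418.6
Sensible, products 25→117 °C: 11667 kJ/h
Q = ΔH = -25045 kJ/h = -6.9569 kW
Heat removed = 6.9569 kJ/s

Q_out = 6.96 kJ/s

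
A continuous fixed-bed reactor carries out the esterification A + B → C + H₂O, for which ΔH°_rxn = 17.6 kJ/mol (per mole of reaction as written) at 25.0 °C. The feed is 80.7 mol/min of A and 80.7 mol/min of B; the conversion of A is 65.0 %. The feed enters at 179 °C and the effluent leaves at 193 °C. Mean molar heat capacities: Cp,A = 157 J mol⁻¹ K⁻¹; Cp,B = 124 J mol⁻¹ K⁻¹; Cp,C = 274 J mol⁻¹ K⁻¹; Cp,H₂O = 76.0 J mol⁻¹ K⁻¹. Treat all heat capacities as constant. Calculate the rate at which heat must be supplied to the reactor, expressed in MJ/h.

Q_in = 111 MJ/h

Extent of reaction ξ = 0.650 × 80.7 = 52.455 mol/min
Reaction term: ξ·ΔH°_rxn = 52.455 × 17.6 = 923.21 kJ/min
Sensible, feed 179→25 °C: -3492.2 kJ/min
Outlet flows (mol/min): A 28.245, B 28.245, C 52.455, H₂O 52.455
Sensible, products 25→193 °C: 4417.7 kJ/min
Q = ΔH = 1848.7 kJ/min = 30.812 kW
Heat supplied = 110.92 MJ/h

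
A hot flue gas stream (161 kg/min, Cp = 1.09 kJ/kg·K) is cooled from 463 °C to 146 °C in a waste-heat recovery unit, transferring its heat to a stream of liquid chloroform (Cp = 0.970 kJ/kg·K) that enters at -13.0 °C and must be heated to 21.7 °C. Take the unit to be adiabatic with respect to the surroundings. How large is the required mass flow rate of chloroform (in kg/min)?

Heat released by hot stream: Q = 161 × 1.09 × (463 − 146) = 55630 kJ/min
Energy balance on cold side (adiabatic exchanger): Q = ṁ_c·Cp_c·(T_c,out − T_c,in)
ṁ_c = 55630 / [0.970 × (21.7 − -13.0)] = 1652.8 kg/min

ṁ_c = 1650 kg/min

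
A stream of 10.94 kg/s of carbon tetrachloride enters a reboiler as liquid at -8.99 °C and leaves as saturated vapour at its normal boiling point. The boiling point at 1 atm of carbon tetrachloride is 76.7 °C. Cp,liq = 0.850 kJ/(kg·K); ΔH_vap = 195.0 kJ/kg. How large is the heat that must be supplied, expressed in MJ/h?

liquid -8.99→76.7 °C: 72.837 kJ/kg
vaporisation at 76.7 °C: 195 kJ/kg
Δh = 72.837 + 195 = 267.84 kJ/kg
Q = ṁ·Δh = 10.94 kg/s × 267.84 kJ/kg = 2930.1 kJ/s
|Q| = 2930.1 kW = 10548 MJ/h

Q = 10500 MJ/h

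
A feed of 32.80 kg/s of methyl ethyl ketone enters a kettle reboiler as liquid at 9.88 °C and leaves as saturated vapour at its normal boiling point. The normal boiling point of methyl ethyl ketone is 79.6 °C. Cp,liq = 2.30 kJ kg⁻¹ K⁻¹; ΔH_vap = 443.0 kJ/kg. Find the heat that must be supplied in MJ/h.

liquid 9.88→79.6 °C: 160.36 kJ/kg
vaporisation at 79.6 °C: 443 kJ/kg
Δh = 160.36 + 443 = 603.36 kJ/kg
Q = ṁ·Δh = 32.80 kg/s × 603.36 kJ/kg = 19790 kJ/s
|Q| = 19790 kW = 71244 MJ/h

Q = 71200 MJ/h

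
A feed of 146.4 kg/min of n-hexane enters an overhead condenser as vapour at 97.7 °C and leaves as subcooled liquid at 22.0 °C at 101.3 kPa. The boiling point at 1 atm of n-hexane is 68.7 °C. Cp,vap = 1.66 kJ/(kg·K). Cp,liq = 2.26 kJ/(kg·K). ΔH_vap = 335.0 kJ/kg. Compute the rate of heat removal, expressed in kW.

Q_c = 1190 kW

vapour 97.7→68.7 °C: -48.14 kJ/kg
condensation at 68.7 °C: -335 kJ/kg
liquid 68.7→22.0 °C: -105.54 kJ/kg
Δh = -48.14 + -335 + -105.54 = -488.68 kJ/kg
Q = ṁ·Δh = 146.4 kg/min × -488.68 kJ/kg = -71543 kJ/min
|Q| = 1192.4 kW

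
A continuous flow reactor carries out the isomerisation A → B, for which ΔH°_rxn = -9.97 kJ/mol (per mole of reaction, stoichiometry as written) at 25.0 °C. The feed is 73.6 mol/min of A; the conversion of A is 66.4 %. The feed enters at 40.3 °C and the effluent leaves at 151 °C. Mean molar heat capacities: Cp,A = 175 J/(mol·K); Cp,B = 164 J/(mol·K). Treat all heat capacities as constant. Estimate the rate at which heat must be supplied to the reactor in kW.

Q_in = 14.5 kW

Extent of reaction ξ = 0.664 × 73.6 = 48.87 mol/min
Reaction term: ξ·ΔH°_rxn = 48.87 × -9.97 = -487.24 kJ/min
Sensible, feed 40.3→25 °C: -197.06 kJ/min
Outlet flows (mol/min): A 24.73, B 48.87
Sensible, products 25→151 °C: 1555.1 kJ/min
Q = ΔH = 870.84 kJ/min = 14.514 kW
Heat supplied = 14.514 kW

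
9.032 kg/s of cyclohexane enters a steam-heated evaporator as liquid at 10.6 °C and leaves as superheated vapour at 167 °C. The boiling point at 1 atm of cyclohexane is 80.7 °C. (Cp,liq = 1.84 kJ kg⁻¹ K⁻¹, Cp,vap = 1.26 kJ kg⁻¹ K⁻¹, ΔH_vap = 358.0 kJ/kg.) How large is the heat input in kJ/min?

Q = 323000 kJ/min

liquid 10.6→80.7 °C: 128.98 kJ/kg
vaporisation at 80.7 °C: 358 kJ/kg
vapour 80.7→167 °C: 108.74 kJ/kg
Δh = 128.98 + 358 + 108.74 = 595.72 kJ/kg
Q = ṁ·Δh = 9.032 kg/s × 595.72 kJ/kg = 5380.6 kJ/s
|Q| = 5380.6 kW = 322830 kJ/min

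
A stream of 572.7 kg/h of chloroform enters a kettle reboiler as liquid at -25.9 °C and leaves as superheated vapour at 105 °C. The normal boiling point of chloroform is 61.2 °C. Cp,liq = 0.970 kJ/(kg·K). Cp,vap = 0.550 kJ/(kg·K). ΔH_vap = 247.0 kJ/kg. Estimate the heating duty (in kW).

Q = 56.6 kW

liquid -25.9→61.2 °C: 84.487 kJ/kg
vaporisation at 61.2 °C: 247 kJ/kg
vapour 61.2→105 °C: 24.09 kJ/kg
Δh = 84.487 + 247 + 24.09 = 355.58 kJ/kg
Q = ṁ·Δh = 572.7 kg/h × 355.58 kJ/kg = 203640 kJ/h
|Q| = 56.566 kW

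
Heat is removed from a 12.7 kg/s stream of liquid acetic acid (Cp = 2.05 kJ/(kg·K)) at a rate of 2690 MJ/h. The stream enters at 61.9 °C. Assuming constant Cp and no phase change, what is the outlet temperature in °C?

Q = 2690 MJ/h = 747.22 kJ/s
ΔT = Q/(ṁ·Cp) = 747.22/(12.7×2.05) = 28.701 K
T_out = 61.9 − 28.701 = 33.199 °C

T_out = 33.2 °C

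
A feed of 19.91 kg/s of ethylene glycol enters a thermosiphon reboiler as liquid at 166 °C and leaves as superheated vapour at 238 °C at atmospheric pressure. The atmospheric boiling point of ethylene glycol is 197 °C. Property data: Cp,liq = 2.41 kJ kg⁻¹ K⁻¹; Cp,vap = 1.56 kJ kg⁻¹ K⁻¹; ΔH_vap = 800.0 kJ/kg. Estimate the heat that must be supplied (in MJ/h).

Q = 67300 MJ/h

liquid 166→197 °C: 74.71 kJ/kg
vaporisation at 197 °C: 800 kJ/kg
vapour 197→238 °C: 63.96 kJ/kg
Δh = 74.71 + 800 + 63.96 = 938.67 kJ/kg
Q = ṁ·Δh = 19.91 kg/s × 938.67 kJ/kg = 18689 kJ/s
|Q| = 18689 kW = 67280 MJ/h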